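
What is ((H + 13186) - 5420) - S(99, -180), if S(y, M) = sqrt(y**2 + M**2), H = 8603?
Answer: 16369 - 9*sqrt(521) ≈ 16164.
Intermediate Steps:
S(y, M) = sqrt(M**2 + y**2)
((H + 13186) - 5420) - S(99, -180) = ((8603 + 13186) - 5420) - sqrt((-180)**2 + 99**2) = (21789 - 5420) - sqrt(32400 + 9801) = 16369 - sqrt(42201) = 16369 - 9*sqrt(521)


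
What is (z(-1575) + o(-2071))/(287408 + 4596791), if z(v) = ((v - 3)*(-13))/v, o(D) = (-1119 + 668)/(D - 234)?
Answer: -3104963/1182098262975 ≈ -2.6267e-6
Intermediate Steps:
o(D) = -451/(-234 + D)
z(v) = (39 - 13*v)/v (z(v) = ((-3 + v)*(-13))/v = (39 - 13*v)/v)
(z(-1575) + o(-2071))/(287408 + 4596791) = ((-13 + 39/(-1575)) - 451/(-234 - 2071))/(287408 + 4596791) = ((-13 + 39*(-1/1575)) - 451/(-2305))/4884199 = ((-13 - 13/525) - 451*(-1/2305))*(1/4884199) = (-6838/525 + 451/2305)*(1/4884199) = -3104963/242025*1/4884199 = -3104963/1182098262975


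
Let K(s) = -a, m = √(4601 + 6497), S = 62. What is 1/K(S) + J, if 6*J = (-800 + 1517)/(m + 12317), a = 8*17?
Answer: 48478493/20630845176 - 239*√11098/303394782 ≈ 0.0022668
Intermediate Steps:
m = √11098 ≈ 105.35
a = 136
K(s) = -136 (K(s) = -1*136 = -136)
J = 239/(2*(12317 + √11098)) (J = ((-800 + 1517)/(√11098 + 12317))/6 = (717/(12317 + √11098))/6 = 239/(2*(12317 + √11098)) ≈ 0.0096198)
1/K(S) + J = 1/(-136) + (2943763/303394782 - 239*√11098/303394782) = -1/136 + (2943763/303394782 - 239*√11098/303394782) = 48478493/20630845176 - 239*√11098/303394782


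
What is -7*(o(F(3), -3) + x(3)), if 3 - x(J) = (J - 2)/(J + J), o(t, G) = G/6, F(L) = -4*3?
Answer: -49/3 ≈ -16.333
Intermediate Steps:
F(L) = -12
o(t, G) = G/6 (o(t, G) = G*(⅙) = G/6)
x(J) = 3 - (-2 + J)/(2*J) (x(J) = 3 - (J - 2)/(J + J) = 3 - (-2 + J)/(2*J))
-7*(o(F(3), -3) + x(3)) = -7*((⅙)*(-3) + (5/2 + 1/3)) = -7*(-½ + (5/2 + ⅓)) = -7*(-½ + 17/6) = -7*7/3 = -49/3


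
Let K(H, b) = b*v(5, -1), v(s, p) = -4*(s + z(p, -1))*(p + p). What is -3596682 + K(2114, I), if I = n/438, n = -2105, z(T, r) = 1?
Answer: -262574626/73 ≈ -3.5969e+6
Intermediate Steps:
v(s, p) = -8*p*(1 + s) (v(s, p) = -4*(s + 1)*(p + p) = -4*(1 + s)*2*p = -8*p*(1 + s))
I = -2105/438 ≈ -4.8059
K(H, b) = 48*b (K(H, b) = b*(-8*(-1)*(1 + 5)) = b*(-8*(-1)*6) = b*48 = 48*b)
-3596682 + K(2114, I) = -3596682 + 48*(-2105/438) = -3596682 - 16840/73 = -262574626/73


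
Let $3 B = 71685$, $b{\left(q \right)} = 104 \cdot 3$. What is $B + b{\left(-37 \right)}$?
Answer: $24207$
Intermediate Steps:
$b{\left(q \right)} = 312$
$B = 23895$ ($B = \frac{1}{3} \cdot 71685 = 23895$)
$B + b{\left(-37 \right)} = 23895 + 312 = 24207$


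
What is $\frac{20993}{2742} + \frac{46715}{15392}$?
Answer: $\frac{225608393}{21102432} \approx 10.691$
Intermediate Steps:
$\frac{20993}{2742} + \frac{46715}{15392} = \frac{225608393}{21102432}$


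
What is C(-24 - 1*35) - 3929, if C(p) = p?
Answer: -3988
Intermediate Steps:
C(-24 - 1*35) - 3929 = (-24 - 1*35) - 3929 = (-24 - 35) - 3929 = -59 - 3929 = -3988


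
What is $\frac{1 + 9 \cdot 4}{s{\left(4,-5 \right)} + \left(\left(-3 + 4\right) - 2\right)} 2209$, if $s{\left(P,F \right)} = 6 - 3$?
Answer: $\frac{81733}{2} \approx 40867.0$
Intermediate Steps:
$s{\left(P,F \right)} = 3$ ($s{\left(P,F \right)} = 6 - 3 = 3$)
$\frac{1 + 9 \cdot 4}{s{\left(4,-5 \right)} + \left(\left(-3 + 4\right) - 2\right)} 2209 = \frac{1 + 9 \cdot 4}{3 + \left(\left(-3 + 4\right) - 2\right)} 2209 = \frac{1 + 36}{3 + \left(1 - 2\right)} 2209 = \frac{37}{3 - 1} \cdot 2209 = \frac{37}{2} \cdot 2209 = \frac{81733}{2}$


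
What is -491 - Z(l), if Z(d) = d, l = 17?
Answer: -508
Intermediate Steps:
-491 - Z(l) = -491 - 1*17 = -491 - 17 = -508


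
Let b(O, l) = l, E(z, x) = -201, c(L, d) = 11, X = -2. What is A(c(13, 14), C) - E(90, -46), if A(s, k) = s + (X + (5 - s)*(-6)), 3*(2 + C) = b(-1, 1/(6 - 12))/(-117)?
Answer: 246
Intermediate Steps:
C = -4211/2106 (C = -2 + (1/((6 - 12)*(-117)))/3 = -2 + (-1/117/(-6))/3 = -2 + (-⅙*(-1/117))/3 = -2 + (⅓)*(1/702) = -2 + 1/2106 = -4211/2106 ≈ -1.9995)
A(s, k) = -32 + 7*s (A(s, k) = s + (-2 + (5 - s)*(-6)) = s + (-2 + (-30 + 6*s)) = s + (-32 + 6*s) = -32 + 7*s)
A(c(13, 14), C) - E(90, -46) = (-32 + 7*11) - 1*(-201) = (-32 + 77) + 201 = 45 + 201 = 246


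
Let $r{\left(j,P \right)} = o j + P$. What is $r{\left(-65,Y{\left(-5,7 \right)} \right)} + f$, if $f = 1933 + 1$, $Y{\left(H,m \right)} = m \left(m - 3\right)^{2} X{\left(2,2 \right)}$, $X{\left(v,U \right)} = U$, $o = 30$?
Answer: $208$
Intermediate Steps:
$Y{\left(H,m \right)} = 2 m \left(-3 + m\right)^{2}$ ($Y{\left(H,m \right)} = m \left(m - 3\right)^{2} \cdot 2 = m \left(-3 + m\right)^{2} \cdot 2 = 2 m \left(-3 + m\right)^{2}$)
$r{\left(j,P \right)} = P + 30 j$ ($r{\left(j,P \right)} = 30 j + P = P + 30 j$)
$f = 1934$
$r{\left(-65,Y{\left(-5,7 \right)} \right)} + f = \left(2 \cdot 7 \left(-3 + 7\right)^{2} + 30 \left(-65\right)\right) + 1934 = \left(2 \cdot 7 \cdot 4^{2} - 1950\right) + 1934 = \left(2 \cdot 7 \cdot 16 - 1950\right) + 1934 = \left(224 - 1950\right) + 1934 = -1726 + 1934 = 208$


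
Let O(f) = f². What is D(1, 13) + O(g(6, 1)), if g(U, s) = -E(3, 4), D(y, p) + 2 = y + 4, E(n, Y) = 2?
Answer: 7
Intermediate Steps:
D(y, p) = 2 + y (D(y, p) = -2 + (y + 4) = -2 + (4 + y) = 2 + y)
g(U, s) = -2 (g(U, s) = -1*2 = -2)
D(1, 13) + O(g(6, 1)) = (2 + 1) + (-2)² = 3 + 4 = 7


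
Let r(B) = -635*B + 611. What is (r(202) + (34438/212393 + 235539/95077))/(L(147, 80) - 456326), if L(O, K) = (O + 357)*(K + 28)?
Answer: 1288926438136723/4057861275930167 ≈ 0.31764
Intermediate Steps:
r(B) = 611 - 635*B
L(O, K) = (28 + K)*(357 + O) (L(O, K) = (357 + O)*(28 + K) = (28 + K)*(357 + O))
(r(202) + (34438/212393 + 235539/95077))/(L(147, 80) - 456326) = ((611 - 635*202) + (34438/212393 + 235539/95077))/((9996 + 28*147 + 357*80 + 80*147) - 456326) = ((611 - 128270) + (34438*(1/212393) + 235539*(1/95077)))/((9996 + 4116 + 28560 + 11760) - 456326) = (-127659 + (34438/212393 + 235539/95077))/(54432 - 456326) = (-127659 + 53301096553/20193689261)/(-401894) = -2577852876273446/20193689261*(-1/401894) = 1288926438136723/4057861275930167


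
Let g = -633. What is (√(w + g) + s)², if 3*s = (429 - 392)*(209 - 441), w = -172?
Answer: 73677811/9 - 17168*I*√805/3 ≈ 8.1864e+6 - 1.6237e+5*I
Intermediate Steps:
s = -8584/3 (s = ((429 - 392)*(209 - 441))/3 = (37*(-232))/3 = (⅓)*(-8584) = -8584/3 ≈ -2861.3)
(√(w + g) + s)² = (√(-172 - 633) - 8584/3)² = (√(-805) - 8584/3)² = (I*√805 - 8584/3)² = (-8584/3 + I*√805)²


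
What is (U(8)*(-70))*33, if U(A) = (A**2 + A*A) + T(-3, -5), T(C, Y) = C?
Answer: -288750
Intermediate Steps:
U(A) = -3 + 2*A**2 (U(A) = (A**2 + A*A) - 3 = (A**2 + A**2) - 3 = 2*A**2 - 3 = -3 + 2*A**2)
(U(8)*(-70))*33 = ((-3 + 2*8**2)*(-70))*33 = ((-3 + 2*64)*(-70))*33 = ((-3 + 128)*(-70))*33 = (125*(-70))*33 = -8750*33 = -288750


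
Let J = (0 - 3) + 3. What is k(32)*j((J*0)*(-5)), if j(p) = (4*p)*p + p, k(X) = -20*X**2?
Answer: 0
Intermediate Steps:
J = 0 (J = -3 + 3 = 0)
j(p) = p + 4*p**2 (j(p) = 4*p**2 + p = p + 4*p**2)
k(32)*j((J*0)*(-5)) = (-20*32**2)*(((0*0)*(-5))*(1 + 4*((0*0)*(-5)))) = (-20*1024)*((0*(-5))*(1 + 4*(0*(-5)))) = -0*(1 + 4*0) = -0*(1 + 0) = -0 = -20480*0 = 0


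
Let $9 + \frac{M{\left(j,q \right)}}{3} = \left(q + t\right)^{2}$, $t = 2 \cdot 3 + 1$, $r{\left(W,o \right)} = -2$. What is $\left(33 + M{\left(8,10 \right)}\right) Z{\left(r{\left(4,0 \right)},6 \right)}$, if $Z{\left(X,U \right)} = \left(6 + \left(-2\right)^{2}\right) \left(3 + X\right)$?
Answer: $8730$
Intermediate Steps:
$t = 7$ ($t = 6 + 1 = 7$)
$Z{\left(X,U \right)} = 30 + 10 X$ ($Z{\left(X,U \right)} = \left(6 + 4\right) \left(3 + X\right) = 10 \left(3 + X\right) = 30 + 10 X$)
$M{\left(j,q \right)} = -27 + 3 \left(7 + q\right)^{2}$ ($M{\left(j,q \right)} = -27 + 3 \left(q + 7\right)^{2} = -27 + 3 \left(7 + q\right)^{2}$)
$\left(33 + M{\left(8,10 \right)}\right) Z{\left(r{\left(4,0 \right)},6 \right)} = \left(33 - \left(27 - 3 \left(7 + 10\right)^{2}\right)\right) \left(30 + 10 \left(-2\right)\right) = \left(33 - \left(27 - 3 \cdot 17^{2}\right)\right) \left(30 - 20\right) = \left(33 + \left(-27 + 3 \cdot 289\right)\right) 10 = \left(33 + \left(-27 + 867\right)\right) 10 = \left(33 + 840\right) 10 = 873 \cdot 10 = 8730$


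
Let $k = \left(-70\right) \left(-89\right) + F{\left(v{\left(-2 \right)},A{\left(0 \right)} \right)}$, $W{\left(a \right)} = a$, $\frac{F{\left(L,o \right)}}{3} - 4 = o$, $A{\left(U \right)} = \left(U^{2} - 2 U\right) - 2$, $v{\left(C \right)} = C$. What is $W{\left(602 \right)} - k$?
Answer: $-5634$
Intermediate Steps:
$A{\left(U \right)} = -2 + U^{2} - 2 U$
$F{\left(L,o \right)} = 12 + 3 o$
$k = 6236$ ($k = \left(-70\right) \left(-89\right) + \left(12 + 3 \left(-2 + 0^{2} - 0\right)\right) = 6230 + \left(12 + 3 \left(-2 + 0 + 0\right)\right) = 6230 + \left(12 + 3 \left(-2\right)\right) = 6230 + \left(12 - 6\right) = 6230 + 6 = 6236$)
$W{\left(602 \right)} - k = 602 - 6236 = -5634$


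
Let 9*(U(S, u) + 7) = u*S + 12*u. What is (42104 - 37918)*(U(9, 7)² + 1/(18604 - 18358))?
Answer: 134561063/369 ≈ 3.6466e+5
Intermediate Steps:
U(S, u) = -7 + 4*u/3 + S*u/9 (U(S, u) = -7 + (u*S + 12*u)/9 = -7 + (S*u + 12*u)/9 = -7 + (12*u + S*u)/9 = -7 + (4*u/3 + S*u/9) = -7 + 4*u/3 + S*u/9)
(42104 - 37918)*(U(9, 7)² + 1/(18604 - 18358)) = (42104 - 37918)*((-7 + (4/3)*7 + (⅑)*9*7)² + 1/(18604 - 18358)) = 4186*((-7 + 28/3 + 7)² + 1/246) = 4186*((28/3)² + 1/246) = 4186*(784/9 + 1/246) = 4186*(64291/738) = 134561063/369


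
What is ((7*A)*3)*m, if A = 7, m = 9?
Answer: 1323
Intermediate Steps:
((7*A)*3)*m = ((7*7)*3)*9 = (49*3)*9 = 147*9 = 1323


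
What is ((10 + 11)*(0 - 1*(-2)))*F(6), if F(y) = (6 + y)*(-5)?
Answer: -2520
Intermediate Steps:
F(y) = -30 - 5*y
((10 + 11)*(0 - 1*(-2)))*F(6) = ((10 + 11)*(0 - 1*(-2)))*(-30 - 5*6) = (21*(0 + 2))*(-30 - 30) = (21*2)*(-60) = 42*(-60) = -2520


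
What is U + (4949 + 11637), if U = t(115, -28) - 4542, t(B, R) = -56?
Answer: 11988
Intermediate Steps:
U = -4598 (U = -56 - 4542 = -4598)
U + (4949 + 11637) = -4598 + (4949 + 11637) = -4598 + 16586 = 11988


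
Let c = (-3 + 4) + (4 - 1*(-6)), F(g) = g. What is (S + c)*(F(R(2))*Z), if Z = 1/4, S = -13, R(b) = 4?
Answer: -2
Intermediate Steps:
Z = ¼ ≈ 0.25000
c = 11 (c = 1 + (4 + 6) = 1 + 10 = 11)
(S + c)*(F(R(2))*Z) = (-13 + 11)*(4*(¼)) = -2*1 = -2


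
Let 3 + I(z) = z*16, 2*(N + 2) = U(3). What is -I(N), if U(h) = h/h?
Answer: 27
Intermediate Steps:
U(h) = 1
N = -3/2 (N = -2 + (½)*1 = -2 + ½ = -3/2 ≈ -1.5000)
I(z) = -3 + 16*z (I(z) = -3 + z*16 = -3 + 16*z)
-I(N) = -(-3 + 16*(-3/2)) = -(-3 - 24) = -1*(-27) = 27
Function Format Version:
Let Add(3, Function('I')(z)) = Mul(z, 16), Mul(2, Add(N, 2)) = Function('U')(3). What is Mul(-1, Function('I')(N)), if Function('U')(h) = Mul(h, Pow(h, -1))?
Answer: 27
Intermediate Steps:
Function('U')(h) = 1
N = Rational(-3, 2) (N = Add(-2, Mul(Rational(1, 2), 1)) = Add(-2, Rational(1, 2)) = Rational(-3, 2) ≈ -1.5000)
Function('I')(z) = Add(-3, Mul(16, z)) (Function('I')(z) = Add(-3, Mul(z, 16)) = Add(-3, Mul(16, z)))
Mul(-1, Function('I')(N)) = Mul(-1, Add(-3, Mul(16, Rational(-3, 2)))) = Mul(-1, Add(-3, -24)) = Mul(-1, -27) = 27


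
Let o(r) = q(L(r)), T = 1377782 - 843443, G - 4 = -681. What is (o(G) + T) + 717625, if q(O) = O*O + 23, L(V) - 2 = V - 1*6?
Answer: 1715748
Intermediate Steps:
G = -677 (G = 4 - 681 = -677)
T = 534339
L(V) = -4 + V (L(V) = 2 + (V - 1*6) = 2 + (V - 6) = 2 + (-6 + V) = -4 + V)
q(O) = 23 + O² (q(O) = O² + 23 = 23 + O²)
o(r) = 23 + (-4 + r)²
(o(G) + T) + 717625 = ((23 + (-4 - 677)²) + 534339) + 717625 = ((23 + (-681)²) + 534339) + 717625 = ((23 + 463761) + 534339) + 717625 = (463784 + 534339) + 717625 = 998123 + 717625 = 1715748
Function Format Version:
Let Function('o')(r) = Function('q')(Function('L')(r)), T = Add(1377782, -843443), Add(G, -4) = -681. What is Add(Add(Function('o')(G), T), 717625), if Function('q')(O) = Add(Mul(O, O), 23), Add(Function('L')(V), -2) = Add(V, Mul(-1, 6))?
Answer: 1715748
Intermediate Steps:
G = -677 (G = Add(4, -681) = -677)
T = 534339
Function('L')(V) = Add(-4, V) (Function('L')(V) = Add(2, Add(V, Mul(-1, 6))) = Add(2, Add(V, -6)) = Add(2, Add(-6, V)) = Add(-4, V))
Function('q')(O) = Add(23, Pow(O, 2)) (Function('q')(O) = Add(Pow(O, 2), 23) = Add(23, Pow(O, 2)))
Function('o')(r) = Add(23, Pow(Add(-4, r), 2))
Add(Add(Function('o')(G), T), 717625) = Add(Add(Add(23, Pow(Add(-4, -677), 2)), 534339), 717625) = Add(Add(Add(23, Pow(-681, 2)), 534339), 717625) = Add(Add(Add(23, 463761), 534339), 717625) = Add(Add(463784, 534339), 717625) = Add(998123, 717625) = 1715748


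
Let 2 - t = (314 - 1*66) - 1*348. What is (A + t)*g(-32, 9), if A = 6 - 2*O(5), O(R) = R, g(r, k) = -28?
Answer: -2744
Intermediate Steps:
A = -4 (A = 6 - 2*5 = 6 - 10 = -4)
t = 102 (t = 2 - ((314 - 1*66) - 1*348) = 2 - ((314 - 66) - 348) = 2 - (248 - 348) = 2 - 1*(-100) = 2 + 100 = 102)
(A + t)*g(-32, 9) = (-4 + 102)*(-28) = 98*(-28) = -2744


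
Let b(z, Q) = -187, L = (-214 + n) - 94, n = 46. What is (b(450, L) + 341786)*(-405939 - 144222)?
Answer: -187934447439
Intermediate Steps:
L = -262 (L = (-214 + 46) - 94 = -168 - 94 = -262)
(b(450, L) + 341786)*(-405939 - 144222) = (-187 + 341786)*(-405939 - 144222) = 341599*(-550161) = -187934447439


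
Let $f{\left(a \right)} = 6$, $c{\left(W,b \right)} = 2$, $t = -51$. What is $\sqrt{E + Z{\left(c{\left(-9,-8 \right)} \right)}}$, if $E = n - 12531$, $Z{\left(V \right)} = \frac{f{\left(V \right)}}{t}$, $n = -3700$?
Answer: $\frac{i \sqrt{4690793}}{17} \approx 127.4 i$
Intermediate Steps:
$Z{\left(V \right)} = - \frac{2}{17}$ ($Z{\left(V \right)} = \frac{6}{-51} = 6 \left(- \frac{1}{51}\right) = - \frac{2}{17}$)
$E = -16231$ ($E = -3700 - 12531 = -16231$)
$\sqrt{E + Z{\left(c{\left(-9,-8 \right)} \right)}} = \sqrt{-16231 - \frac{2}{17}} = \sqrt{- \frac{275929}{17}} = \frac{i \sqrt{4690793}}{17}$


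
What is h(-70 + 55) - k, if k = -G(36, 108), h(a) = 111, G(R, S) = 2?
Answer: 113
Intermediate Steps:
k = -2 (k = -1*2 = -2)
h(-70 + 55) - k = 111 - 1*(-2) = 111 + 2 = 113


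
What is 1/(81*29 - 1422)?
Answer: 1/927 ≈ 0.0010787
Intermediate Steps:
1/(81*29 - 1422) = 1/(2349 - 1422) = 1/927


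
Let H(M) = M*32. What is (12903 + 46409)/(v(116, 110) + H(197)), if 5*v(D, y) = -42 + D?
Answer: 148280/15797 ≈ 9.3866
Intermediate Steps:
v(D, y) = -42/5 + D/5 (v(D, y) = (-42 + D)/5 = -42/5 + D/5)
H(M) = 32*M
(12903 + 46409)/(v(116, 110) + H(197)) = (12903 + 46409)/((-42/5 + (⅕)*116) + 32*197) = 59312/((-42/5 + 116/5) + 6304) = 59312/(74/5 + 6304) = 59312/(31594/5) = 59312*(5/31594) = 148280/15797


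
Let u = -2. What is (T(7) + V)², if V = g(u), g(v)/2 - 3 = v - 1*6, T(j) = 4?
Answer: 36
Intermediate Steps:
g(v) = -6 + 2*v (g(v) = 6 + 2*(v - 1*6) = 6 + 2*(v - 6) = 6 + 2*(-6 + v) = 6 + (-12 + 2*v) = -6 + 2*v)
V = -10 (V = -6 + 2*(-2) = -6 - 4 = -10)
(T(7) + V)² = (4 - 10)² = (-6)² = 36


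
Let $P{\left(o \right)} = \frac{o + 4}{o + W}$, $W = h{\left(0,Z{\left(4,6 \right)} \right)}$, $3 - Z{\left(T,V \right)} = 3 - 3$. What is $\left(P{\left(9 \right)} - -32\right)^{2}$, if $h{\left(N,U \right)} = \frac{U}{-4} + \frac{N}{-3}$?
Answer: $\frac{1227664}{1089} \approx 1127.3$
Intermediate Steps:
$Z{\left(T,V \right)} = 3$ ($Z{\left(T,V \right)} = 3 - \left(3 - 3\right) = 3 - 0 = 3 + 0 = 3$)
$h{\left(N,U \right)} = - \frac{N}{3} - \frac{U}{4}$ ($h{\left(N,U \right)} = U \left(- \frac{1}{4}\right) + N \left(- \frac{1}{3}\right) = - \frac{U}{4} - \frac{N}{3} = - \frac{N}{3} - \frac{U}{4}$)
$W = - \frac{3}{4}$ ($W = \left(- \frac{1}{3}\right) 0 - \frac{3}{4} = 0 - \frac{3}{4} = - \frac{3}{4} \approx -0.75$)
$P{\left(o \right)} = \frac{4 + o}{- \frac{3}{4} + o}$ ($P{\left(o \right)} = \frac{o + 4}{o - \frac{3}{4}} = \frac{4 + o}{- \frac{3}{4} + o}$)
$\left(P{\left(9 \right)} - -32\right)^{2} = \left(\frac{4 \left(4 + 9\right)}{-3 + 4 \cdot 9} - -32\right)^{2} = \left(4 \frac{1}{-3 + 36} \cdot 13 + 32\right)^{2} = \left(4 \cdot \frac{1}{33} \cdot 13 + 32\right)^{2} = \left(\frac{52}{33} + 32\right)^{2} = \left(\frac{1108}{33}\right)^{2} = \frac{1227664}{1089}$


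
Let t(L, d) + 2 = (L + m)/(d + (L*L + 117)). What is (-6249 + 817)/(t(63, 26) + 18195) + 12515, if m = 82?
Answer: 936221822531/74809761 ≈ 12515.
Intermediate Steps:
t(L, d) = -2 + (82 + L)/(117 + d + L**2) (t(L, d) = -2 + (L + 82)/(d + (L*L + 117)) = -2 + (82 + L)/(d + (L**2 + 117)) = -2 + (82 + L)/(d + (117 + L**2)) = -2 + (82 + L)/(117 + d + L**2))
(-6249 + 817)/(t(63, 26) + 18195) + 12515 = (-6249 + 817)/((-152 + 63 - 2*26 - 2*63**2)/(117 + 26 + 63**2) + 18195) + 12515 = -5432/((-152 + 63 - 52 - 2*3969)/(117 + 26 + 3969) + 18195) + 12515 = -5432/((-152 + 63 - 52 - 7938)/4112 + 18195) + 12515 = -5432/((1/4112)*(-8079) + 18195) + 12515 = -5432/(-8079/4112 + 18195) + 12515 = -5432/74809761/4112 + 12515 = -5432*4112/74809761 + 12515 = -22336384/74809761 + 12515 = 936221822531/74809761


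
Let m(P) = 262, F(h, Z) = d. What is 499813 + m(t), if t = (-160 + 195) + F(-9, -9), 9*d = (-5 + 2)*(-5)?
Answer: 500075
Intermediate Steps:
d = 5/3 (d = ((-5 + 2)*(-5))/9 = (-3*(-5))/9 = (⅑)*15 = 5/3 ≈ 1.6667)
F(h, Z) = 5/3
t = 110/3 (t = (-160 + 195) + 5/3 = 35 + 5/3 = 110/3 ≈ 36.667)
499813 + m(t) = 499813 + 262 = 500075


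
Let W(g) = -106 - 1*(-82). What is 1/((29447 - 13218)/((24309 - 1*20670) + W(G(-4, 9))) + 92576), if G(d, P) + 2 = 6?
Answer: 3615/334678469 ≈ 1.0801e-5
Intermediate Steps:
G(d, P) = 4 (G(d, P) = -2 + 6 = 4)
W(g) = -24 (W(g) = -106 + 82 = -24)
1/((29447 - 13218)/((24309 - 1*20670) + W(G(-4, 9))) + 92576) = 1/((29447 - 13218)/((24309 - 1*20670) - 24) + 92576) = 1/(16229/((24309 - 20670) - 24) + 92576) = 1/(16229/(3639 - 24) + 92576) = 1/(16229/3615 + 92576) = 1/(334678469/3615) = 3615/334678469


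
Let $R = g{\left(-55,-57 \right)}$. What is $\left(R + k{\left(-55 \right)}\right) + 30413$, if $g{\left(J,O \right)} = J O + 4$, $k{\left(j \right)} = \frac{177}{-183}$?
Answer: $\frac{2046613}{61} \approx 33551.0$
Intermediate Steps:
$k{\left(j \right)} = - \frac{59}{61}$ ($k{\left(j \right)} = 177 \left(- \frac{1}{183}\right) = - \frac{59}{61}$)
$g{\left(J,O \right)} = 4 + J O$
$R = 3139$ ($R = 4 - -3135 = 4 + 3135 = 3139$)
$\left(R + k{\left(-55 \right)}\right) + 30413 = \left(3139 - \frac{59}{61}\right) + 30413 = \frac{191420}{61} + 30413 = \frac{2046613}{61}$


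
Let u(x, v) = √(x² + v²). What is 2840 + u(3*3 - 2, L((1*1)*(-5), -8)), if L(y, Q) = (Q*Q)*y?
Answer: 2840 + √102449 ≈ 3160.1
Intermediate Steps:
L(y, Q) = y*Q² (L(y, Q) = Q²*y = y*Q²)
u(x, v) = √(v² + x²)
2840 + u(3*3 - 2, L((1*1)*(-5), -8)) = 2840 + √((((1*1)*(-5))*(-8)²)² + (3*3 - 2)²) = 2840 + √(((1*(-5))*64)² + (9 - 2)²) = 2840 + √((-5*64)² + 7²) = 2840 + √((-320)² + 49) = 2840 + √(102400 + 49) = 2840 + √102449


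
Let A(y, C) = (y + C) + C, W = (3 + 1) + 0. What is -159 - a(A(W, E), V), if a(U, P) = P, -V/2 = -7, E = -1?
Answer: -173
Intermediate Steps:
W = 4 (W = 4 + 0 = 4)
A(y, C) = y + 2*C (A(y, C) = (C + y) + C = y + 2*C)
V = 14 (V = -2*(-7) = 14)
-159 - a(A(W, E), V) = -159 - 1*14 = -159 - 14 = -173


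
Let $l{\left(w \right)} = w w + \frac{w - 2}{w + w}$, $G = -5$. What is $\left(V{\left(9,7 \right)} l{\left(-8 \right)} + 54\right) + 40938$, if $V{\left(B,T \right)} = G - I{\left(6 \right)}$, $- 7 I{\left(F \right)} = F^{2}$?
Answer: $\frac{2296069}{56} \approx 41001.0$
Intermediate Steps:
$I{\left(F \right)} = - \frac{F^{2}}{7}$
$V{\left(B,T \right)} = \frac{1}{7}$ ($V{\left(B,T \right)} = -5 - - \frac{6^{2}}{7} = -5 - \left(- \frac{1}{7}\right) 36 = -5 - - \frac{36}{7} = -5 + \frac{36}{7} = \frac{1}{7}$)
$l{\left(w \right)} = w^{2} + \frac{-2 + w}{2 w}$
$\left(V{\left(9,7 \right)} l{\left(-8 \right)} + 54\right) + 40938 = \left(\frac{\frac{1}{-8} \left(-1 + \left(-8\right)^{3} + \frac{1}{2} \left(-8\right)\right)}{7} + 54\right) + 40938 = \left(\frac{\left(- \frac{1}{8}\right) \left(-1 - 512 - 4\right)}{7} + 54\right) + 40938 = \left(\frac{\left(- \frac{1}{8}\right) \left(-517\right)}{7} + 54\right) + 40938 = \left(\frac{1}{7} \cdot \frac{517}{8} + 54\right) + 40938 = \left(\frac{517}{56} + 54\right) + 40938 = \frac{3541}{56} + 40938 = \frac{2296069}{56}$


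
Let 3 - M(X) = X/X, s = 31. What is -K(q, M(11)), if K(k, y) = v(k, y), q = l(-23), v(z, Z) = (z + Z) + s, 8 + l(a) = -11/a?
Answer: -586/23 ≈ -25.478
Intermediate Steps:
l(a) = -8 - 11/a
v(z, Z) = 31 + Z + z (v(z, Z) = (z + Z) + 31 = (Z + z) + 31 = 31 + Z + z)
M(X) = 2 (M(X) = 3 - X/X = 3 - 1*1 = 3 - 1 = 2)
q = -173/23 (q = -8 - 11/(-23) = -8 - 11*(-1/23) = -8 + 11/23 = -173/23 ≈ -7.5217)
K(k, y) = 31 + k + y (K(k, y) = 31 + y + k = 31 + k + y)
-K(q, M(11)) = -(31 - 173/23 + 2) = -1*586/23 = -586/23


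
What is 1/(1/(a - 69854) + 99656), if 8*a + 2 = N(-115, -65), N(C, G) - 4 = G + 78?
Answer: 558817/55689466944 ≈ 1.0035e-5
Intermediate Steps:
N(C, G) = 82 + G (N(C, G) = 4 + (G + 78) = 4 + (78 + G) = 82 + G)
a = 15/8 (a = -¼ + (82 - 65)/8 = -¼ + (⅛)*17 = -¼ + 17/8 = 15/8 ≈ 1.8750)
1/(1/(a - 69854) + 99656) = 1/(1/(15/8 - 69854) + 99656) = 1/(1/(-558817/8) + 99656) = 1/(-8/558817 + 99656) = 1/(55689466944/558817) = 558817/55689466944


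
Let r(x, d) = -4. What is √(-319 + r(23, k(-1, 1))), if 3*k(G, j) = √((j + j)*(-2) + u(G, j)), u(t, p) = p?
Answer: I*√323 ≈ 17.972*I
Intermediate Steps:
k(G, j) = √3*√(-j)/3 (k(G, j) = √((j + j)*(-2) + j)/3 = √((2*j)*(-2) + j)/3 = √(-4*j + j)/3 = √(-3*j)/3 = (√3*√(-j))/3 = √3*√(-j)/3)
√(-319 + r(23, k(-1, 1))) = √(-319 - 4) = √(-323) = I*√323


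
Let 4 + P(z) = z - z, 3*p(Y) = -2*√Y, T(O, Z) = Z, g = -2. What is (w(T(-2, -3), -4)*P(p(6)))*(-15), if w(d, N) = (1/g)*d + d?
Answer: -90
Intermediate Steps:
p(Y) = -2*√Y/3 (p(Y) = (-2*√Y)/3 = -2*√Y/3)
P(z) = -4 (P(z) = -4 + (z - z) = -4 + 0 = -4)
w(d, N) = d/2 (w(d, N) = (1/(-2))*d + d = (1*(-½))*d + d = -d/2 + d = d/2)
(w(T(-2, -3), -4)*P(p(6)))*(-15) = (((½)*(-3))*(-4))*(-15) = -3/2*(-4)*(-15) = 6*(-15) = -90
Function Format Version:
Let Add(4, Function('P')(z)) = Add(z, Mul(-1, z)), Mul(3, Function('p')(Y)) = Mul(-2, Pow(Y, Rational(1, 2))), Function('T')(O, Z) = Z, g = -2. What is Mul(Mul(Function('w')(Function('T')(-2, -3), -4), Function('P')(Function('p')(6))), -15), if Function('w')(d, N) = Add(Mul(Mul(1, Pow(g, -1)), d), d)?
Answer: -90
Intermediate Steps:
Function('p')(Y) = Mul(Rational(-2, 3), Pow(Y, Rational(1, 2))) (Function('p')(Y) = Mul(Rational(1, 3), Mul(-2, Pow(Y, Rational(1, 2)))) = Mul(Rational(-2, 3), Pow(Y, Rational(1, 2))))
Function('P')(z) = -4 (Function('P')(z) = Add(-4, Add(z, Mul(-1, z))) = Add(-4, 0) = -4)
Function('w')(d, N) = Mul(Rational(1, 2), d) (Function('w')(d, N) = Add(Mul(Mul(1, Pow(-2, -1)), d), d) = Add(Mul(Mul(1, Rational(-1, 2)), d), d) = Add(Mul(Rational(-1, 2), d), d) = Mul(Rational(1, 2), d))
Mul(Mul(Function('w')(Function('T')(-2, -3), -4), Function('P')(Function('p')(6))), -15) = Mul(Mul(Mul(Rational(1, 2), -3), -4), -15) = Mul(Mul(Rational(-3, 2), -4), -15) = Mul(6, -15) = -90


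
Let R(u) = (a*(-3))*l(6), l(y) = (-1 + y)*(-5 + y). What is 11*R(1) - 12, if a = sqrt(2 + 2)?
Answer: -342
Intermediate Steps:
a = 2 (a = sqrt(4) = 2)
R(u) = -30 (R(u) = (2*(-3))*(5 + 6**2 - 6*6) = -6*(5 + 36 - 36) = -6*5 = -30)
11*R(1) - 12 = 11*(-30) - 12 = -330 - 12 = -342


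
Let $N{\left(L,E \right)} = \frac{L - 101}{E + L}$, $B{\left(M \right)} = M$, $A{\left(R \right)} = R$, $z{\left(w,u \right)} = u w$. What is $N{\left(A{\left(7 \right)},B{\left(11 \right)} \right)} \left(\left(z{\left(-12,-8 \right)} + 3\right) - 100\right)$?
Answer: $\frac{47}{9} \approx 5.2222$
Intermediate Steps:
$N{\left(L,E \right)} = \frac{-101 + L}{E + L}$
$N{\left(A{\left(7 \right)},B{\left(11 \right)} \right)} \left(\left(z{\left(-12,-8 \right)} + 3\right) - 100\right) = \frac{-101 + 7}{11 + 7} \left(\left(\left(-8\right) \left(-12\right) + 3\right) - 100\right) = \frac{1}{18} \left(-94\right) \left(\left(96 + 3\right) - 100\right) = \frac{1}{18} \left(-94\right) \left(99 - 100\right) = \left(- \frac{47}{9}\right) \left(-1\right) = \frac{47}{9}$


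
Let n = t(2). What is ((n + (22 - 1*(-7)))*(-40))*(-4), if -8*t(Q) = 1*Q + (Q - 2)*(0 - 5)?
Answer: 4600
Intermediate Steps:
t(Q) = -5/4 + Q/2 (t(Q) = -(1*Q + (Q - 2)*(0 - 5))/8 = -(Q + (-2 + Q)*(-5))/8 = -(Q + (10 - 5*Q))/8 = -(10 - 4*Q)/8 = -5/4 + Q/2)
n = -1/4 (n = -5/4 + (1/2)*2 = -5/4 + 1 = -1/4 ≈ -0.25000)
((n + (22 - 1*(-7)))*(-40))*(-4) = ((-1/4 + (22 - 1*(-7)))*(-40))*(-4) = ((-1/4 + (22 + 7))*(-40))*(-4) = ((-1/4 + 29)*(-40))*(-4) = ((115/4)*(-40))*(-4) = -1150*(-4) = 4600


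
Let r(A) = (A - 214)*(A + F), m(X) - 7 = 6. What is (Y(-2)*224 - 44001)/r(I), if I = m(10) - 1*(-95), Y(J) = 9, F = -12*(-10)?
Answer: 13995/8056 ≈ 1.7372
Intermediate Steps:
m(X) = 13 (m(X) = 7 + 6 = 13)
F = 120
I = 108 (I = 13 - 1*(-95) = 13 + 95 = 108)
r(A) = (-214 + A)*(120 + A) (r(A) = (A - 214)*(A + 120) = (-214 + A)*(120 + A))
(Y(-2)*224 - 44001)/r(I) = (9*224 - 44001)/(-25680 + 108² - 94*108) = (2016 - 44001)/(-25680 + 11664 - 10152) = -41985/(-24168) = -41985*(-1/24168) = 13995/8056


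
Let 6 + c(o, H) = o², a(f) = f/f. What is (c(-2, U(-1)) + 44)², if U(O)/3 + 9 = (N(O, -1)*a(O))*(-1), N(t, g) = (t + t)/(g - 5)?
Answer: 1764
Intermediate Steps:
N(t, g) = 2*t/(-5 + g) (N(t, g) = (2*t)/(-5 + g) = 2*t/(-5 + g))
a(f) = 1
U(O) = -27 + O (U(O) = -27 + 3*(((2*O/(-5 - 1))*1)*(-1)) = -27 + 3*(((2*O/(-6))*1)*(-1)) = -27 + 3*(((2*O*(-⅙))*1)*(-1)) = -27 + 3*((-O/3*1)*(-1)) = -27 + 3*(-O/3*(-1)) = -27 + 3*(O/3) = -27 + O)
c(o, H) = -6 + o²
(c(-2, U(-1)) + 44)² = ((-6 + (-2)²) + 44)² = ((-6 + 4) + 44)² = (-2 + 44)² = 42² = 1764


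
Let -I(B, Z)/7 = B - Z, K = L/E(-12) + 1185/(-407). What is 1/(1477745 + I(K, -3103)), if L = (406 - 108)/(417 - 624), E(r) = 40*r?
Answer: 20219760/29440867505339 ≈ 6.8679e-7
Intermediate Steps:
L = -298/207 (L = 298/(-207) = 298*(-1/207) = -298/207 ≈ -1.4396)
K = -58810157/20219760 (K = -298/(207*(40*(-12))) + 1185/(-407) = -298/207/(-480) + 1185*(-1/407) = -298/207*(-1/480) - 1185/407 = 149/49680 - 1185/407 = -58810157/20219760 ≈ -2.9086)
I(B, Z) = -7*B + 7*Z (I(B, Z) = -7*(B - Z) = -7*B + 7*Z)
1/(1477745 + I(K, -3103)) = 1/(1477745 + (-7*(-58810157/20219760) + 7*(-3103))) = 1/(1477745 + (411671099/20219760 - 21721)) = 1/(1477745 - 438781735861/20219760) = 1/(29440867505339/20219760) = 20219760/29440867505339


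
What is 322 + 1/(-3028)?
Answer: 975015/3028 ≈ 322.00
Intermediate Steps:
322 + 1/(-3028) = 322 - 1/3028 = 975015/3028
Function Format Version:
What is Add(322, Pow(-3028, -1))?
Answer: Rational(975015, 3028) ≈ 322.00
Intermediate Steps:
Add(322, Pow(-3028, -1)) = Add(322, Rational(-1, 3028)) = Rational(975015, 3028)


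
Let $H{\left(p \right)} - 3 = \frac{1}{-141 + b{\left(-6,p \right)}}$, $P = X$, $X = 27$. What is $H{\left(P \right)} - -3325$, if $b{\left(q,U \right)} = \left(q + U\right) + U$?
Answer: $\frac{309503}{93} \approx 3328.0$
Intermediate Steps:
$P = 27$
$b{\left(q,U \right)} = q + 2 U$ ($b{\left(q,U \right)} = \left(U + q\right) + U = q + 2 U$)
$H{\left(p \right)} = 3 + \frac{1}{-147 + 2 p}$ ($H{\left(p \right)} = 3 + \frac{1}{-141 + \left(-6 + 2 p\right)} = 3 + \frac{1}{-147 + 2 p}$)
$H{\left(P \right)} - -3325 = \frac{2 \left(-220 + 3 \cdot 27\right)}{-147 + 2 \cdot 27} - -3325 = \frac{2 \left(-220 + 81\right)}{-147 + 54} + 3325 = 2 \frac{1}{-93} \left(-139\right) + 3325 = 2 \left(- \frac{1}{93}\right) \left(-139\right) + 3325 = \frac{278}{93} + 3325 = \frac{309503}{93}$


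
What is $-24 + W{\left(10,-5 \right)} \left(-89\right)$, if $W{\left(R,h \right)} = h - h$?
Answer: $-24$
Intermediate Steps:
$W{\left(R,h \right)} = 0$
$-24 + W{\left(10,-5 \right)} \left(-89\right) = -24 + 0 \left(-89\right) = -24 + 0 = -24$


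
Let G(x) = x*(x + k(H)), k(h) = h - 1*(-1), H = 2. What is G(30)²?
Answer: 980100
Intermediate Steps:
k(h) = 1 + h (k(h) = h + 1 = 1 + h)
G(x) = x*(3 + x) (G(x) = x*(x + (1 + 2)) = x*(x + 3) = x*(3 + x))
G(30)² = (30*(3 + 30))² = (30*33)² = 990² = 980100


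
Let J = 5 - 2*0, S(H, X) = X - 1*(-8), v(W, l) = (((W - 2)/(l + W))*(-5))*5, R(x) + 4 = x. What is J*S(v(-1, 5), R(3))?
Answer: 35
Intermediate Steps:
R(x) = -4 + x
v(W, l) = -25*(-2 + W)/(W + l) (v(W, l) = (((-2 + W)/(W + l))*(-5))*5 = -5*(-2 + W)/(W + l)*5 = -25*(-2 + W)/(W + l))
S(H, X) = 8 + X (S(H, X) = X + 8 = 8 + X)
J = 5 (J = 5 + 0 = 5)
J*S(v(-1, 5), R(3)) = 5*(8 + (-4 + 3)) = 5*(8 - 1) = 5*7 = 35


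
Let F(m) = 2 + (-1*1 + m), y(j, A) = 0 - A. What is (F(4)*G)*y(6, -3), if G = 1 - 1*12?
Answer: -165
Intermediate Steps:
G = -11 (G = 1 - 12 = -11)
y(j, A) = -A
F(m) = 1 + m (F(m) = 2 + (-1 + m) = 1 + m)
(F(4)*G)*y(6, -3) = ((1 + 4)*(-11))*(-1*(-3)) = (5*(-11))*3 = -55*3 = -165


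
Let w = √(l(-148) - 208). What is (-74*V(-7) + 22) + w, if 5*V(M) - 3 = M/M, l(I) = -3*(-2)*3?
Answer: -186/5 + I*√190 ≈ -37.2 + 13.784*I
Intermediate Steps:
l(I) = 18 (l(I) = 6*3 = 18)
V(M) = ⅘ (V(M) = ⅗ + (M/M)/5 = ⅗ + (⅕)*1 = ⅗ + ⅕ = ⅘)
w = I*√190 (w = √(18 - 208) = √(-190) = I*√190 ≈ 13.784*I)
(-74*V(-7) + 22) + w = (-74*⅘ + 22) + I*√190 = (-296/5 + 22) + I*√190 = -186/5 + I*√190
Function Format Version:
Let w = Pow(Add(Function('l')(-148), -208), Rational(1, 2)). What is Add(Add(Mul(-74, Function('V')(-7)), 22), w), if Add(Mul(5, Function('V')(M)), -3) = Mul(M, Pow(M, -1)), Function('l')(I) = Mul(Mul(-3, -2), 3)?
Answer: Add(Rational(-186, 5), Mul(I, Pow(190, Rational(1, 2)))) ≈ Add(-37.200, Mul(13.784, I))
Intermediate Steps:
Function('l')(I) = 18 (Function('l')(I) = Mul(6, 3) = 18)
Function('V')(M) = Rational(4, 5) (Function('V')(M) = Add(Rational(3, 5), Mul(Rational(1, 5), Mul(M, Pow(M, -1)))) = Add(Rational(3, 5), Mul(Rational(1, 5), 1)) = Add(Rational(3, 5), Rational(1, 5)) = Rational(4, 5))
w = Mul(I, Pow(190, Rational(1, 2))) (w = Pow(Add(18, -208), Rational(1, 2)) = Pow(-190, Rational(1, 2)) = Mul(I, Pow(190, Rational(1, 2))) ≈ Mul(13.784, I))
Add(Add(Mul(-74, Function('V')(-7)), 22), w) = Add(Add(Mul(-74, Rational(4, 5)), 22), Mul(I, Pow(190, Rational(1, 2)))) = Add(Add(Rational(-296, 5), 22), Mul(I, Pow(190, Rational(1, 2)))) = Add(Rational(-186, 5), Mul(I, Pow(190, Rational(1, 2))))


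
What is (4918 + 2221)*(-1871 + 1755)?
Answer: -828124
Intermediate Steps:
(4918 + 2221)*(-1871 + 1755) = 7139*(-116) = -828124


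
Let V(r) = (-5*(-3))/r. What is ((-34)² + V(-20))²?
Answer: 21353641/16 ≈ 1.3346e+6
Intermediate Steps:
V(r) = 15/r
((-34)² + V(-20))² = ((-34)² + 15/(-20))² = (1156 + 15*(-1/20))² = (1156 - ¾)² = (4621/4)² = 21353641/16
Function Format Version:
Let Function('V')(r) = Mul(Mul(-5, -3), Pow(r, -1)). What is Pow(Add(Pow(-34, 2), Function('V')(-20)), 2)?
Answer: Rational(21353641, 16) ≈ 1.3346e+6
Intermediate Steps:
Function('V')(r) = Mul(15, Pow(r, -1))
Pow(Add(Pow(-34, 2), Function('V')(-20)), 2) = Pow(Add(Pow(-34, 2), Mul(15, Pow(-20, -1))), 2) = Pow(Add(1156, Mul(15, Rational(-1, 20))), 2) = Pow(Add(1156, Rational(-3, 4)), 2) = Pow(Rational(4621, 4), 2) = Rational(21353641, 16)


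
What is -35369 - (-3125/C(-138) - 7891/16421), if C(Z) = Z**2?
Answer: -11060445990527/312721524 ≈ -35368.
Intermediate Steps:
-35369 - (-3125/C(-138) - 7891/16421) = -35369 - (-3125/((-138)**2) - 7891/16421) = -35369 - (-3125/19044 - 7891*1/16421) = -35369 - (-3125*1/19044 - 7891/16421) = -35369 - (-3125/19044 - 7891/16421) = -35369 - 1*(-201591829/312721524) = -35369 + 201591829/312721524 = -11060445990527/312721524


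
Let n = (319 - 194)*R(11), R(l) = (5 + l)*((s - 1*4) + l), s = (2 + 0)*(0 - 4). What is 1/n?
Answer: -1/2000 ≈ -0.00050000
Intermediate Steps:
s = -8 (s = 2*(-4) = -8)
R(l) = (-12 + l)*(5 + l) (R(l) = (5 + l)*((-8 - 1*4) + l) = (5 + l)*((-8 - 4) + l) = (5 + l)*(-12 + l) = (-12 + l)*(5 + l))
n = -2000 (n = (319 - 194)*(-60 + 11**2 - 7*11) = 125*(-60 + 121 - 77) = 125*(-16) = -2000)
1/n = 1/(-2000) = -1/2000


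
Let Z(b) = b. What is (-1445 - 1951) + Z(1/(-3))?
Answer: -10189/3 ≈ -3396.3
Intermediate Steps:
(-1445 - 1951) + Z(1/(-3)) = (-1445 - 1951) + 1/(-3) = -3396 - ⅓ = -10189/3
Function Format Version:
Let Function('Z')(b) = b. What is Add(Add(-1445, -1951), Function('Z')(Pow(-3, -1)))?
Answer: Rational(-10189, 3) ≈ -3396.3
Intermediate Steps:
Add(Add(-1445, -1951), Function('Z')(Pow(-3, -1))) = Add(Add(-1445, -1951), Pow(-3, -1)) = Add(-3396, Rational(-1, 3)) = Rational(-10189, 3)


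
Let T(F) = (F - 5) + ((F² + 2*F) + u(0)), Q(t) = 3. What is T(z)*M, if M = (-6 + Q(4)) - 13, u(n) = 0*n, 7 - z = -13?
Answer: -7280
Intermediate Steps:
z = 20 (z = 7 - 1*(-13) = 7 + 13 = 20)
u(n) = 0
M = -16 (M = (-6 + 3) - 13 = -3 - 13 = -16)
T(F) = -5 + F² + 3*F (T(F) = (F - 5) + ((F² + 2*F) + 0) = (-5 + F) + (F² + 2*F) = -5 + F² + 3*F)
T(z)*M = (-5 + 20² + 3*20)*(-16) = (-5 + 400 + 60)*(-16) = 455*(-16) = -7280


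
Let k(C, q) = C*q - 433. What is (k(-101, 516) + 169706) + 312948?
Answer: 430105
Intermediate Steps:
k(C, q) = -433 + C*q
(k(-101, 516) + 169706) + 312948 = ((-433 - 101*516) + 169706) + 312948 = ((-433 - 52116) + 169706) + 312948 = (-52549 + 169706) + 312948 = 117157 + 312948 = 430105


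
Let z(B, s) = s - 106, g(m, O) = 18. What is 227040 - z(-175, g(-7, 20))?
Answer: 227128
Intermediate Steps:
z(B, s) = -106 + s
227040 - z(-175, g(-7, 20)) = 227040 - (-106 + 18) = 227040 - 1*(-88) = 227040 + 88 = 227128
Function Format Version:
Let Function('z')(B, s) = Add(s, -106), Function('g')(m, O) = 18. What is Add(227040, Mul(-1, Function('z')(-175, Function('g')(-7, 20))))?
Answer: 227128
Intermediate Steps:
Function('z')(B, s) = Add(-106, s)
Add(227040, Mul(-1, Function('z')(-175, Function('g')(-7, 20)))) = Add(227040, Mul(-1, Add(-106, 18))) = Add(227040, Mul(-1, -88)) = Add(227040, 88) = 227128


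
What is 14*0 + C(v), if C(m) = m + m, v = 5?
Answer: 10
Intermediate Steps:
C(m) = 2*m
14*0 + C(v) = 14*0 + 2*5 = 0 + 10 = 10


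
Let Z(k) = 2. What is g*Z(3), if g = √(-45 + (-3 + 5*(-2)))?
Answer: 2*I*√58 ≈ 15.232*I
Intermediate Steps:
g = I*√58 (g = √(-45 + (-3 - 10)) = √(-45 - 13) = √(-58) = I*√58 ≈ 7.6158*I)
g*Z(3) = (I*√58)*2 = 2*I*√58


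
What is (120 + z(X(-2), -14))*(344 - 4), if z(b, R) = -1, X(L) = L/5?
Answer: 40460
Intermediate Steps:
X(L) = L/5 (X(L) = L*(⅕) = L/5)
(120 + z(X(-2), -14))*(344 - 4) = (120 - 1)*(344 - 4) = 119*340 = 40460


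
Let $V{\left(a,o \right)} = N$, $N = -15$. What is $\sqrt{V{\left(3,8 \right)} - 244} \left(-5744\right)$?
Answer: $- 5744 i \sqrt{259} \approx - 92441.0 i$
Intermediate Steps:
$V{\left(a,o \right)} = -15$
$\sqrt{V{\left(3,8 \right)} - 244} \left(-5744\right) = \sqrt{-15 - 244} \left(-5744\right) = \sqrt{-259} \left(-5744\right) = i \sqrt{259} \left(-5744\right) = - 5744 i \sqrt{259}$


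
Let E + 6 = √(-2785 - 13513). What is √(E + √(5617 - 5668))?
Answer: √(-6 + I*√51 + I*√16298) ≈ 8.0293 + 8.3946*I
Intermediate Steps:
E = -6 + I*√16298 (E = -6 + √(-2785 - 13513) = -6 + √(-16298) = -6 + I*√16298 ≈ -6.0 + 127.66*I)
√(E + √(5617 - 5668)) = √((-6 + I*√16298) + √(5617 - 5668)) = √((-6 + I*√16298) + √(-51)) = √((-6 + I*√16298) + I*√51) = √(-6 + I*√51 + I*√16298)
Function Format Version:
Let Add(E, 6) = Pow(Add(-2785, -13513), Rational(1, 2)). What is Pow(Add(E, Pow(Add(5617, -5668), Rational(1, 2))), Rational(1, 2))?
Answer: Pow(Add(-6, Mul(I, Pow(51, Rational(1, 2))), Mul(I, Pow(16298, Rational(1, 2)))), Rational(1, 2)) ≈ Add(8.0293, Mul(8.3946, I))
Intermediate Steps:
E = Add(-6, Mul(I, Pow(16298, Rational(1, 2)))) (E = Add(-6, Pow(Add(-2785, -13513), Rational(1, 2))) = Add(-6, Pow(-16298, Rational(1, 2))) = Add(-6, Mul(I, Pow(16298, Rational(1, 2)))) ≈ Add(-6.0000, Mul(127.66, I)))
Pow(Add(E, Pow(Add(5617, -5668), Rational(1, 2))), Rational(1, 2)) = Pow(Add(Add(-6, Mul(I, Pow(16298, Rational(1, 2)))), Pow(Add(5617, -5668), Rational(1, 2))), Rational(1, 2)) = Pow(Add(Add(-6, Mul(I, Pow(16298, Rational(1, 2)))), Pow(-51, Rational(1, 2))), Rational(1, 2)) = Pow(Add(Add(-6, Mul(I, Pow(16298, Rational(1, 2)))), Mul(I, Pow(51, Rational(1, 2)))), Rational(1, 2)) = Pow(Add(-6, Mul(I, Pow(51, Rational(1, 2))), Mul(I, Pow(16298, Rational(1, 2)))), Rational(1, 2))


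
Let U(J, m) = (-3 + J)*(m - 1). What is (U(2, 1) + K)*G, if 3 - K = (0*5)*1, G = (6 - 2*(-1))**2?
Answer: 192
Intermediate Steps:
G = 64 (G = (6 + 2)**2 = 8**2 = 64)
U(J, m) = (-1 + m)*(-3 + J) (U(J, m) = (-3 + J)*(-1 + m) = (-1 + m)*(-3 + J))
K = 3 (K = 3 - 0*5 = 3 - 0 = 3 - 1*0 = 3 + 0 = 3)
(U(2, 1) + K)*G = ((3 - 1*2 - 3*1 + 2*1) + 3)*64 = ((3 - 2 - 3 + 2) + 3)*64 = (0 + 3)*64 = 3*64 = 192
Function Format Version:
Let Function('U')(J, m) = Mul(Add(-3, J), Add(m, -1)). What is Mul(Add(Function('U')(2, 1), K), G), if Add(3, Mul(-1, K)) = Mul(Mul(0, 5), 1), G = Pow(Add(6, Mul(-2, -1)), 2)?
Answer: 192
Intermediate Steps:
G = 64 (G = Pow(Add(6, 2), 2) = Pow(8, 2) = 64)
Function('U')(J, m) = Mul(Add(-1, m), Add(-3, J)) (Function('U')(J, m) = Mul(Add(-3, J), Add(-1, m)) = Mul(Add(-1, m), Add(-3, J)))
K = 3 (K = Add(3, Mul(-1, Mul(Mul(0, 5), 1))) = Add(3, Mul(-1, Mul(0, 1))) = Add(3, Mul(-1, 0)) = Add(3, 0) = 3)
Mul(Add(Function('U')(2, 1), K), G) = Mul(Add(Add(3, Mul(-1, 2), Mul(-3, 1), Mul(2, 1)), 3), 64) = Mul(Add(Add(3, -2, -3, 2), 3), 64) = Mul(Add(0, 3), 64) = Mul(3, 64) = 192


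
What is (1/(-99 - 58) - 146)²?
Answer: 525463929/24649 ≈ 21318.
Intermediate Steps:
(1/(-99 - 58) - 146)² = (1/(-157) - 146)² = (-1/157 - 146)² = (-22923/157)² = 525463929/24649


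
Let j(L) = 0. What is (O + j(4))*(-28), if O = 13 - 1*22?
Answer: 252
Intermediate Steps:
O = -9 (O = 13 - 22 = -9)
(O + j(4))*(-28) = (-9 + 0)*(-28) = -9*(-28) = 252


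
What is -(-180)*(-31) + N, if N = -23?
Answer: -5603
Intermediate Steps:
-(-180)*(-31) + N = -(-180)*(-31) - 23 = -60*93 - 23 = -5580 - 23 = -5603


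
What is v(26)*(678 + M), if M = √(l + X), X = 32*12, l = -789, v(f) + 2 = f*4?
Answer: 69156 + 918*I*√5 ≈ 69156.0 + 2052.7*I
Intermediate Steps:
v(f) = -2 + 4*f (v(f) = -2 + f*4 = -2 + 4*f)
X = 384
M = 9*I*√5 (M = √(-789 + 384) = √(-405) = 9*I*√5 ≈ 20.125*I)
v(26)*(678 + M) = (-2 + 4*26)*(678 + 9*I*√5) = (-2 + 104)*(678 + 9*I*√5) = 102*(678 + 9*I*√5) = 69156 + 918*I*√5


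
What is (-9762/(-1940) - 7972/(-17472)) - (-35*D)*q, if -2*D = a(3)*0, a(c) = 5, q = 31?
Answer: 11626709/2118480 ≈ 5.4882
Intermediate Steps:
D = 0 (D = -5*0/2 = -1/2*0 = 0)
(-9762/(-1940) - 7972/(-17472)) - (-35*D)*q = (-9762/(-1940) - 7972/(-17472)) - (-35*0)*31 = (-9762*(-1/1940) - 7972*(-1/17472)) - 0*31 = (4881/970 + 1993/4368) - 1*0 = 11626709/2118480 + 0 = 11626709/2118480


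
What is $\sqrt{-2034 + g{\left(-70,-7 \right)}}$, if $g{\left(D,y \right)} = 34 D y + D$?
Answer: $2 \sqrt{3639} \approx 120.65$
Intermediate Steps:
$g{\left(D,y \right)} = D + 34 D y$ ($g{\left(D,y \right)} = 34 D y + D = D + 34 D y$)
$\sqrt{-2034 + g{\left(-70,-7 \right)}} = \sqrt{-2034 - 70 \left(1 + 34 \left(-7\right)\right)} = \sqrt{-2034 - 70 \left(1 - 238\right)} = \sqrt{-2034 - -16590} = \sqrt{-2034 + 16590} = \sqrt{14556} = 2 \sqrt{3639}$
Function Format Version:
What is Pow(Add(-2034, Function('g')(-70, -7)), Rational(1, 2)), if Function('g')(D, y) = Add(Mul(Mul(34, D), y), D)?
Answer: Mul(2, Pow(3639, Rational(1, 2))) ≈ 120.65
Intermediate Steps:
Function('g')(D, y) = Add(D, Mul(34, D, y)) (Function('g')(D, y) = Add(Mul(34, D, y), D) = Add(D, Mul(34, D, y)))
Pow(Add(-2034, Function('g')(-70, -7)), Rational(1, 2)) = Pow(Add(-2034, Mul(-70, Add(1, Mul(34, -7)))), Rational(1, 2)) = Pow(Add(-2034, Mul(-70, Add(1, -238))), Rational(1, 2)) = Pow(Add(-2034, Mul(-70, -237)), Rational(1, 2)) = Pow(Add(-2034, 16590), Rational(1, 2)) = Pow(14556, Rational(1, 2)) = Mul(2, Pow(3639, Rational(1, 2)))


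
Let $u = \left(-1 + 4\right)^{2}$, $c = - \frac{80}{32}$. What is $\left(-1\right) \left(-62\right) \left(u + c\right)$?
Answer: $403$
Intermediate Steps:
$c = - \frac{5}{2}$ ($c = \left(-80\right) \frac{1}{32} = - \frac{5}{2} \approx -2.5$)
$u = 9$ ($u = 3^{2} = 9$)
$\left(-1\right) \left(-62\right) \left(u + c\right) = \left(-1\right) \left(-62\right) \left(9 - \frac{5}{2}\right) = 62 \cdot \frac{13}{2} = 403$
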